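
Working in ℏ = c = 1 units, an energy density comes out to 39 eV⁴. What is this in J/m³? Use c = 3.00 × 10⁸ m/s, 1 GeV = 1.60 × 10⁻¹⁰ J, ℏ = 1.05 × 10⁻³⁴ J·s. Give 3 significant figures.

818 J/m³

[E]/[L]³ = [E]⁴/(ℏc)³; restore (ℏc)⁻³.
1 GeV⁴ → 1/(ℏc)³ × (1 GeV in J)⁴ = 2.10 × 10³⁷ J/m³.
Convert the energy scale: 39 eV⁴ = 3.90 × 10⁻³⁵ GeV⁴.
Result: 3.90 × 10⁻³⁵ × 2.10 × 10³⁷ = 818 J/m³.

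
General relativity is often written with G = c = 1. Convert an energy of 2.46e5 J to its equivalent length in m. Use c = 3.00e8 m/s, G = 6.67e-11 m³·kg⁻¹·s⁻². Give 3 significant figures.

2.03e-39 m

Energy → length via G/c⁴.
2.46e5 J × (G/c⁴) = 2.03e-39 m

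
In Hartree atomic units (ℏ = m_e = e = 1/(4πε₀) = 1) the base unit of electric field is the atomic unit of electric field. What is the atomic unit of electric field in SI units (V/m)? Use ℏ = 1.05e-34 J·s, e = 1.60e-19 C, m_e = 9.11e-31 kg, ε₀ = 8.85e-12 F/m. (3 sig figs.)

E_au = E_h/(e a₀) = m_e²e⁵/((4πε₀)³ℏ⁴)
E_h = 4.38e-18 J
a₀ = 5.26e-11 m
E_h/(e·a₀) = 5.20e11 V/m

5.20e11 V/m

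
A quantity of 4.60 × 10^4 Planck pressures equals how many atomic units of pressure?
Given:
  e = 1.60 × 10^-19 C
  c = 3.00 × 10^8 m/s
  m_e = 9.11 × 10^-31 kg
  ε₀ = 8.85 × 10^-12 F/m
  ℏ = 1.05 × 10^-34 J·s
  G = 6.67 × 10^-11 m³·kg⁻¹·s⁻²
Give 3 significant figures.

Planck pressure: p_P = c⁷/(ℏG²) = 4.68 × 10^113 Pa
atomic unit of pressure: P_au = E_h/a₀³ = m_e⁴e¹⁰/((4πε₀)⁵ℏ⁸) = 3.01 × 10^13 Pa
4.60 × 10^4 × 4.68 × 10^113 / 3.01 × 10^13 = 7.15 × 10^104

7.15 × 10^104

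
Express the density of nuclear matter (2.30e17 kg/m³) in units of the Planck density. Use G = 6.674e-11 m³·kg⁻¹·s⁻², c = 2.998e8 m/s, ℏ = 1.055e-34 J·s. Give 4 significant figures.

Planck density: ρ_P = c⁵/(ℏG²) = 5.154e96 kg/m³.
2.30e17 / 5.154e96 = 4.463e-80

4.463e-80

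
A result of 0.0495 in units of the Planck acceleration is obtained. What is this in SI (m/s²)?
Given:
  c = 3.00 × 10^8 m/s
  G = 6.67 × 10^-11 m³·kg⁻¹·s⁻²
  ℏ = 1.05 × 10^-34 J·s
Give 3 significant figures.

2.77 × 10^50 m/s²

One Planck acceleration: a_P = √(c⁷/(ℏG)) = 5.59 × 10^51 m/s².
0.0495 × 5.59 × 10^51 m/s² = 2.77 × 10^50 m/s²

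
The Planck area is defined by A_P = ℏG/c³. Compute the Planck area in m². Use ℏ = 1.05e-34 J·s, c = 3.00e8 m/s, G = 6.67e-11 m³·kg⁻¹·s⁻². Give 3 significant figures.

2.59e-70 m²

A_P = ℏG/c³
  = 7.00e-45 / 2.70e25
  = 2.59e-70 m²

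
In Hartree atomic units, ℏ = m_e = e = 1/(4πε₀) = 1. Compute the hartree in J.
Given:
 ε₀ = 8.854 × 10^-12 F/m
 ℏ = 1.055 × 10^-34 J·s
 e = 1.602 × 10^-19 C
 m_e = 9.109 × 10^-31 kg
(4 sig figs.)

4.354 × 10^-18 J

From ℏ = m_e = e = 1/(4πε₀) = 1 the energy scale is E_h = m_e e⁴/(4πε₀ℏ)².
  = 6.000 × 10^-106 / 1.378 × 10^-88
  = 4.354 × 10^-18 J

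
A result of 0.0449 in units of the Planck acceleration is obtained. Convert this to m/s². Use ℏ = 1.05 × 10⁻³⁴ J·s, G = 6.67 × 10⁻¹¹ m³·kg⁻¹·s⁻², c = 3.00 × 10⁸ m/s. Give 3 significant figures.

One Planck acceleration: a_P = √(c⁷/(ℏG)) = 5.59 × 10⁵¹ m/s².
0.0449 × 5.59 × 10⁵¹ m/s² = 2.51 × 10⁵⁰ m/s²

2.51 × 10⁵⁰ m/s²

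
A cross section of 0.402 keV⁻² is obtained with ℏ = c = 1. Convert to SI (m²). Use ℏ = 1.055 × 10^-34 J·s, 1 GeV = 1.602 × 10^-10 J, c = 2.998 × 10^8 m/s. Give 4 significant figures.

Area is [L]² = [E]⁻²·(ℏc)²; restore (ℏc)².
1 GeV⁻² → (ℏc)² × (1 GeV in J)⁻² = 3.898 × 10^-32 m².
Convert the energy scale: 0.402 keV⁻² = 4.02 × 10^11 GeV⁻².
Result: 4.02 × 10^11 × 3.898 × 10^-32 = 1.567 × 10^-20 m².

1.567 × 10^-20 m²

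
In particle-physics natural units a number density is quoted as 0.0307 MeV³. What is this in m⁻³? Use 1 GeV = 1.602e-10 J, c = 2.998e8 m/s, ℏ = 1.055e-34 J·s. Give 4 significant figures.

3.989e36 m⁻³

Number density is [L]⁻³ = [E]³/(ℏc)³.
1 GeV³ → 1/(ℏc)³ × (1 GeV in J)³ = 1.299e47 m⁻³.
Convert the energy scale: 0.0307 MeV³ = 3.07e-11 GeV³.
Result: 3.07e-11 × 1.299e47 = 3.989e36 m⁻³.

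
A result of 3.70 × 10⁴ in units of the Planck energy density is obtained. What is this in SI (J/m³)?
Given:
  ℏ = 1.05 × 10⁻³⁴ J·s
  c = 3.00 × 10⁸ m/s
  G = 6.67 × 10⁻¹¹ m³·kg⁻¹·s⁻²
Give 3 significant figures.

One Planck energy density: u_P = c⁷/(ℏG²) = 4.68 × 10¹¹³ J/m³.
3.70 × 10⁴ × 4.68 × 10¹¹³ J/m³ = 1.73 × 10¹¹⁸ J/m³

1.73 × 10¹¹⁸ J/m³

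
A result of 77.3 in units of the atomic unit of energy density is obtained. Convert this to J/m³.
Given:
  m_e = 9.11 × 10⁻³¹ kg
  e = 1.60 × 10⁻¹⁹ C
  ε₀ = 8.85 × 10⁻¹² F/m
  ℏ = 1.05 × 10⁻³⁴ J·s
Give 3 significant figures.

One atomic unit of energy density: u_au = E_h/a₀³ = m_e⁴e¹⁰/((4πε₀)⁵ℏ⁸) = 3.01 × 10¹³ J/m³.
77.3 × 3.01 × 10¹³ J/m³ = 2.33 × 10¹⁵ J/m³

2.33 × 10¹⁵ J/m³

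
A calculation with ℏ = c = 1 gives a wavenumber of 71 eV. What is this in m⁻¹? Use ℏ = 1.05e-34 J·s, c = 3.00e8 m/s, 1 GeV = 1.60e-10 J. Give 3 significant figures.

Inverse length is [E]/(ℏc).
1 GeV → 1/(ℏc) × (1 GeV in J) = 5.08e15 m⁻¹.
Convert the energy scale: 71 eV = 7.10e-8 GeV.
Result: 7.10e-8 × 5.08e15 = 3.61e8 m⁻¹.

3.61e8 m⁻¹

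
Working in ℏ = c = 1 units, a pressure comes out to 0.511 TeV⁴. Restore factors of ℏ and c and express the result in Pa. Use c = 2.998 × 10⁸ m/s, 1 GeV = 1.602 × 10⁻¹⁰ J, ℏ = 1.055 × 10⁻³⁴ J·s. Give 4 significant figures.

Pressure is [E]/[L]³ = [E]⁴/(ℏc)³.
1 GeV⁴ → 1/(ℏc)³ × (1 GeV in J)⁴ = 2.082 × 10³⁷ Pa.
Convert the energy scale: 0.511 TeV⁴ = 5.11 × 10¹¹ GeV⁴.
Result: 5.11 × 10¹¹ × 2.082 × 10³⁷ = 1.064 × 10⁴⁹ Pa.

1.064 × 10⁴⁹ Pa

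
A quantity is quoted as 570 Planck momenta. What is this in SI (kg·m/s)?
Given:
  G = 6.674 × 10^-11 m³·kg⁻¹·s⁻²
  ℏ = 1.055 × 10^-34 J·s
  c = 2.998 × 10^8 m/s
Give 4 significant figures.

One Planck momentum: p_P = √(ℏc³/G) = 6.527 kg·m/s.
570 × 6.527 kg·m/s = 3.720 × 10^3 kg·m/s

3.720 × 10^3 kg·m/s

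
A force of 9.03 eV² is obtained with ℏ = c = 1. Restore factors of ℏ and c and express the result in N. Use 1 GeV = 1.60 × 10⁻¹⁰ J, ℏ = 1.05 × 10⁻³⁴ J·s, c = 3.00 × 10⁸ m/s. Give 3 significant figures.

Force is [E]/[L] = [E]²/(ℏc); restore (ℏc)⁻¹.
1 GeV² → 1/(ℏc) × (1 GeV in J)² = 8.13 × 10⁵ N.
Convert the energy scale: 9.03 eV² = 9.03 × 10⁻¹⁸ GeV².
Result: 9.03 × 10⁻¹⁸ × 8.13 × 10⁵ = 7.34 × 10⁻¹² N.

7.34 × 10⁻¹² N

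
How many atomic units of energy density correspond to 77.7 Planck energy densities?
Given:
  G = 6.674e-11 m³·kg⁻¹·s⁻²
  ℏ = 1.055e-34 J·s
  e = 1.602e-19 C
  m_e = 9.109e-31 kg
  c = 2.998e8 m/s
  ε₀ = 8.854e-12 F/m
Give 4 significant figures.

Planck energy density: u_P = c⁷/(ℏG²) = 4.632e113 J/m³
atomic unit of energy density: u_au = E_h/a₀³ = m_e⁴e¹⁰/((4πε₀)⁵ℏ⁸) = 2.929e13 J/m³
77.7 × 4.632e113 / 2.929e13 = 1.229e102

1.229e102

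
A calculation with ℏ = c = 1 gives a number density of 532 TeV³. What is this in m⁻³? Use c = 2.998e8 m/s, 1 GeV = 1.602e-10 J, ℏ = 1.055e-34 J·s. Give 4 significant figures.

6.913e58 m⁻³

Number density is [L]⁻³ = [E]³/(ℏc)³.
1 GeV³ → 1/(ℏc)³ × (1 GeV in J)³ = 1.299e47 m⁻³.
Convert the energy scale: 532 TeV³ = 5.32e11 GeV³.
Result: 5.32e11 × 1.299e47 = 6.913e58 m⁻³.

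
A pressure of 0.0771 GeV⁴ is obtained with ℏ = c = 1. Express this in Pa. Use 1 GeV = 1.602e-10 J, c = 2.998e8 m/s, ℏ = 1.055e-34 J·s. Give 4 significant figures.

Pressure is [E]/[L]³ = [E]⁴/(ℏc)³.
1 GeV⁴ → 1/(ℏc)³ × (1 GeV in J)⁴ = 2.082e37 Pa.
Result: 0.0771 × 2.082e37 = 1.605e36 Pa.

1.605e36 Pa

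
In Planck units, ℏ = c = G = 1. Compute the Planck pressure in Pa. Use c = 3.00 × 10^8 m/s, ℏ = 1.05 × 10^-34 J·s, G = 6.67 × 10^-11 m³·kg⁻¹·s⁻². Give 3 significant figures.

The unique combination of the constants set to 1 with dimensions of pressure is p_P = c⁷/(ℏG²).
  = 2.19 × 10^59 / 4.67 × 10^-55
  = 4.68 × 10^113 Pa

4.68 × 10^113 Pa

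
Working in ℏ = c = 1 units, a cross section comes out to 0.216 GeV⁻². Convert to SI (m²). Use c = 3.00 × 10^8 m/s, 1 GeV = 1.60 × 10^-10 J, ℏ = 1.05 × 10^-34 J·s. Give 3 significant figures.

8.37 × 10^-33 m²

Area is [L]² = [E]⁻²·(ℏc)²; restore (ℏc)².
1 GeV⁻² → (ℏc)² × (1 GeV in J)⁻² = 3.88 × 10^-32 m².
Result: 0.216 × 3.88 × 10^-32 = 8.37 × 10^-33 m².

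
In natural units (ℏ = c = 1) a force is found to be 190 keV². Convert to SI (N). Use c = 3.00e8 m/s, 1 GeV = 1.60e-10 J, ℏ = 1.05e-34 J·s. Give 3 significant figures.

1.54e-4 N

Force is [E]/[L] = [E]²/(ℏc); restore (ℏc)⁻¹.
1 GeV² → 1/(ℏc) × (1 GeV in J)² = 8.13e5 N.
Convert the energy scale: 190 keV² = 1.90e-10 GeV².
Result: 1.90e-10 × 8.13e5 = 1.54e-4 N.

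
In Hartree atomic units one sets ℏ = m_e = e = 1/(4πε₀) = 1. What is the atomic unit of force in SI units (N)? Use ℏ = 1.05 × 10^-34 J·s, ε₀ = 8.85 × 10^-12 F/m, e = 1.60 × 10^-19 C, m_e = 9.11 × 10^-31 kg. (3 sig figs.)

8.33 × 10^-8 N

F_au = E_h/a₀ = m_e²e⁶/((4πε₀)³ℏ⁴)
E_h = 4.38 × 10^-18 J
a₀ = 5.26 × 10^-11 m
E_h/a₀ = 8.33 × 10^-8 N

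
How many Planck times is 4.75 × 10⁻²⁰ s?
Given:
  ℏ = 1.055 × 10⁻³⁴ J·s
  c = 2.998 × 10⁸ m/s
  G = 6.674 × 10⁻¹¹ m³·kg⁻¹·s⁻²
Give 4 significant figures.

8.810 × 10²³

Planck time: t_P = √(ℏG/c⁵) = 5.392 × 10⁻⁴⁴ s.
4.75 × 10⁻²⁰ / 5.392 × 10⁻⁴⁴ = 8.810 × 10²³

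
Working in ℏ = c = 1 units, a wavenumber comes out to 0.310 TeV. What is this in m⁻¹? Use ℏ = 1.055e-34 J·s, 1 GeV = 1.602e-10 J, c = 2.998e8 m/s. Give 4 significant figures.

1.570e18 m⁻¹

Inverse length is [E]/(ℏc).
1 GeV → 1/(ℏc) × (1 GeV in J) = 5.065e15 m⁻¹.
Convert the energy scale: 0.310 TeV = 310 GeV.
Result: 310 × 5.065e15 = 1.570e18 m⁻¹.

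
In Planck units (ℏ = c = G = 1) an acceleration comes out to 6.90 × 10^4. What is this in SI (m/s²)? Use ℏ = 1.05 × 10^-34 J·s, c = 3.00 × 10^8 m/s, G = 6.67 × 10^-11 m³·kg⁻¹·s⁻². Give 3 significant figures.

One Planck acceleration: a_P = √(c⁷/(ℏG)) = 5.59 × 10^51 m/s².
6.90 × 10^4 × 5.59 × 10^51 m/s² = 3.86 × 10^56 m/s²

3.86 × 10^56 m/s²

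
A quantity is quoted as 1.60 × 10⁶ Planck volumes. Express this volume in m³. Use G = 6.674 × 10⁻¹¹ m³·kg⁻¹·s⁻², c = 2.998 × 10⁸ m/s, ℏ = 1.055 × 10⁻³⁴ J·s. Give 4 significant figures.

6.758 × 10⁻⁹⁹ m³

One Planck volume: V_P = (ℏG/c³)^(3/2) = 4.224 × 10⁻¹⁰⁵ m³.
1.60 × 10⁶ × 4.224 × 10⁻¹⁰⁵ m³ = 6.758 × 10⁻⁹⁹ m³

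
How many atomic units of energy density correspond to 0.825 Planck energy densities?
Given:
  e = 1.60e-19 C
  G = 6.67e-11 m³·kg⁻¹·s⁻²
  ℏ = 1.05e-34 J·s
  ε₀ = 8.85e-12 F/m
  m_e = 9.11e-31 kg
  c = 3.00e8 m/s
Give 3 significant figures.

Planck energy density: u_P = c⁷/(ℏG²) = 4.68e113 J/m³
atomic unit of energy density: u_au = E_h/a₀³ = m_e⁴e¹⁰/((4πε₀)⁵ℏ⁸) = 3.01e13 J/m³
0.825 × 4.68e113 / 3.01e13 = 1.28e100

1.28e100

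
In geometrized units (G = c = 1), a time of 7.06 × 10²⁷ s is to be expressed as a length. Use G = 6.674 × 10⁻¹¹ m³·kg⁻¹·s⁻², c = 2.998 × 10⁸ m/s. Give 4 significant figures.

Time → length via c.
7.06 × 10²⁷ s × (c) = 2.117 × 10³⁶ m

2.117 × 10³⁶ m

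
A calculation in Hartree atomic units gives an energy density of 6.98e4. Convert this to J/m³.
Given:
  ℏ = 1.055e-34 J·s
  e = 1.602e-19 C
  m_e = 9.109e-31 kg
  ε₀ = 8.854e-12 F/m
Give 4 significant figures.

One atomic unit of energy density: u_au = E_h/a₀³ = m_e⁴e¹⁰/((4πε₀)⁵ℏ⁸) = 2.929e13 J/m³.
6.98e4 × 2.929e13 J/m³ = 2.045e18 J/m³

2.045e18 J/m³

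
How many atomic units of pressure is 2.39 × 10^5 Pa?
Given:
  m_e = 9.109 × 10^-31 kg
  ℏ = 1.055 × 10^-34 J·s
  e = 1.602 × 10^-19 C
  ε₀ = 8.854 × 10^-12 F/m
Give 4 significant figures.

atomic unit of pressure: P_au = E_h/a₀³ = m_e⁴e¹⁰/((4πε₀)⁵ℏ⁸) = 2.929 × 10^13 Pa.
2.39 × 10^5 / 2.929 × 10^13 = 8.159 × 10^-9

8.159 × 10^-9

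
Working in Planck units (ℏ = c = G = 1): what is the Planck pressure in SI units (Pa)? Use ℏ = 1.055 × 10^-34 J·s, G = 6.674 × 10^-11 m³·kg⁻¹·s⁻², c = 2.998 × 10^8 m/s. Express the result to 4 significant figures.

Dimensional analysis gives p_P = c⁷/(ℏG²).
  = 2.177 × 10^59 / 4.699 × 10^-55
  = 4.632 × 10^113 Pa

4.632 × 10^113 Pa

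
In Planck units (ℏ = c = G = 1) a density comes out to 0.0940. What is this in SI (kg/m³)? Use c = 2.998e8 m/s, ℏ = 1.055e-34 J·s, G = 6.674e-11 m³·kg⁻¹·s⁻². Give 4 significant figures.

4.845e95 kg/m³

One Planck density: ρ_P = c⁵/(ℏG²) = 5.154e96 kg/m³.
0.0940 × 5.154e96 kg/m³ = 4.845e95 kg/m³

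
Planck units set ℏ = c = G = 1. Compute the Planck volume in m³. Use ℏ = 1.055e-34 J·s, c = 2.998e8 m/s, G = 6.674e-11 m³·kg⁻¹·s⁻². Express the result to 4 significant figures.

From ℏ = c = G = 1 the volume scale is V_P = (ℏG/c³)^(3/2).
  = √(1.784e-209)
  = 4.224e-105 m³

4.224e-105 m³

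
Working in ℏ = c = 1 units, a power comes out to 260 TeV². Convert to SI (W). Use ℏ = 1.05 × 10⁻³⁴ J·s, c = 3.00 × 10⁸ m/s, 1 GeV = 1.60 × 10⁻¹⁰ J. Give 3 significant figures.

6.34 × 10²² W

Power is [E]/[T] = [E]²/ℏ.
1 GeV² → 1/ℏ × (1 GeV in J)² = 2.44 × 10¹⁴ W.
Convert the energy scale: 260 TeV² = 2.60 × 10⁸ GeV².
Result: 2.60 × 10⁸ × 2.44 × 10¹⁴ = 6.34 × 10²² W.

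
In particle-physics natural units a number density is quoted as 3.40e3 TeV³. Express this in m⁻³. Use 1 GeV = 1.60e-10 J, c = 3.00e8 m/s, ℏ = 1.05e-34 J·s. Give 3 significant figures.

Number density is [L]⁻³ = [E]³/(ℏc)³.
1 GeV³ → 1/(ℏc)³ × (1 GeV in J)³ = 1.31e47 m⁻³.
Convert the energy scale: 3.40e3 TeV³ = 3.40e12 GeV³.
Result: 3.40e12 × 1.31e47 = 4.46e59 m⁻³.

4.46e59 m⁻³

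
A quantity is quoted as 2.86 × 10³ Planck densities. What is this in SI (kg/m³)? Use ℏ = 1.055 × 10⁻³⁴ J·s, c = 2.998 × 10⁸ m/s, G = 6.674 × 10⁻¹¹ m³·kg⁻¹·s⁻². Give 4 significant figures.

1.474 × 10¹⁰⁰ kg/m³

One Planck density: ρ_P = c⁵/(ℏG²) = 5.154 × 10⁹⁶ kg/m³.
2.86 × 10³ × 5.154 × 10⁹⁶ kg/m³ = 1.474 × 10¹⁰⁰ kg/m³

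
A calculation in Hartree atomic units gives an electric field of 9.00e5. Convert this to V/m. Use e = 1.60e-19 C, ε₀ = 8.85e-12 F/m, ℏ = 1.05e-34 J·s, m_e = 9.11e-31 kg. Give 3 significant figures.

One atomic unit of electric field: E_au = E_h/(e a₀) = m_e²e⁵/((4πε₀)³ℏ⁴) = 5.20e11 V/m.
9.00e5 × 5.20e11 V/m = 4.68e17 V/m

4.68e17 V/m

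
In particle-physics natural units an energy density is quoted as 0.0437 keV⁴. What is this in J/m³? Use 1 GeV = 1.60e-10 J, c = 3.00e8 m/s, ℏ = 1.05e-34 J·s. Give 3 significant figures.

9.16e11 J/m³

[E]/[L]³ = [E]⁴/(ℏc)³; restore (ℏc)⁻³.
1 GeV⁴ → 1/(ℏc)³ × (1 GeV in J)⁴ = 2.10e37 J/m³.
Convert the energy scale: 0.0437 keV⁴ = 4.37e-26 GeV⁴.
Result: 4.37e-26 × 2.10e37 = 9.16e11 J/m³.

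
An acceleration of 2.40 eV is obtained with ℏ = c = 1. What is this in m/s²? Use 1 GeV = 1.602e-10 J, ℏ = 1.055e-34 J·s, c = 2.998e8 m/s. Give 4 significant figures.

1.093e24 m/s²

Acceleration is [L]/[T]² = c·[E]/ℏ.
1 GeV → c/ℏ × (1 GeV in J) = 4.552e32 m/s².
Convert the energy scale: 2.40 eV = 2.40e-9 GeV.
Result: 2.40e-9 × 4.552e32 = 1.093e24 m/s².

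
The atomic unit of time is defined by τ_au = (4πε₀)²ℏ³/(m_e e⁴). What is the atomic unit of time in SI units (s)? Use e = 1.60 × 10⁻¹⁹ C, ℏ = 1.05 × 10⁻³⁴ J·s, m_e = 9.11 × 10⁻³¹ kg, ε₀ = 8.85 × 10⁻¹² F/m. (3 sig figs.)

2.40 × 10⁻¹⁷ s

τ_au = (4πε₀)²ℏ³/(m_e e⁴)
E_h = 4.38 × 10⁻¹⁸ J
ℏ/E_h = 2.40 × 10⁻¹⁷ s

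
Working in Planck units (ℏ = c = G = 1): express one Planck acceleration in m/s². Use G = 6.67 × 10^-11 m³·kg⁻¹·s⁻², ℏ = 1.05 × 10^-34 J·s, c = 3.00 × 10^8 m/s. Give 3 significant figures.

Dimensional analysis gives a_P = √(c⁷/(ℏG)).
  = √(3.12 × 10^103)
  = 5.59 × 10^51 m/s²

5.59 × 10^51 m/s²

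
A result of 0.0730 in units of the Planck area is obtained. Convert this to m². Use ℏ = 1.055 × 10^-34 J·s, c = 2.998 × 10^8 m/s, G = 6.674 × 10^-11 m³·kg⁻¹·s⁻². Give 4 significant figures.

One Planck area: A_P = ℏG/c³ = 2.613 × 10^-70 m².
0.0730 × 2.613 × 10^-70 m² = 1.908 × 10^-71 m²

1.908 × 10^-71 m²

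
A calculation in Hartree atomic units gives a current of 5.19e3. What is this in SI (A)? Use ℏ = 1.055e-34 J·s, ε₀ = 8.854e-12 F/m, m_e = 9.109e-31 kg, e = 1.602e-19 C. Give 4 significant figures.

One atomic unit of electric current: I_au = e E_h/ℏ = m_e e⁵/((4πε₀)²ℏ³) = 6.612e-3 A.
5.19e3 × 6.612e-3 A = 34.32 A

34.32 A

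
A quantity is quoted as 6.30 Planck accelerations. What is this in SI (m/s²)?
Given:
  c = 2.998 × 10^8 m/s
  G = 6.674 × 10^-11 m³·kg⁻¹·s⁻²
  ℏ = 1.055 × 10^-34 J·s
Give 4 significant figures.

3.503 × 10^52 m/s²

One Planck acceleration: a_P = √(c⁷/(ℏG)) = 5.560 × 10^51 m/s².
6.30 × 5.560 × 10^51 m/s² = 3.503 × 10^52 m/s²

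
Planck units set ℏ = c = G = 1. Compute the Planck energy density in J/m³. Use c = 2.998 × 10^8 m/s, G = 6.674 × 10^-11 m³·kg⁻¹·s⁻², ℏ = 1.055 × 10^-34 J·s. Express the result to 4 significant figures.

4.632 × 10^113 J/m³

The unique combination of the constants set to 1 with dimensions of energy density is u_P = c⁷/(ℏG²).
  = 2.177 × 10^59 / 4.699 × 10^-55
  = 4.632 × 10^113 J/m³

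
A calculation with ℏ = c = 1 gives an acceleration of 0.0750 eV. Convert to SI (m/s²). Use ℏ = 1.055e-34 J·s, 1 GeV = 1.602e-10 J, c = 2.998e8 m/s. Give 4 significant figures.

3.414e22 m/s²

Acceleration is [L]/[T]² = c·[E]/ℏ.
1 GeV → c/ℏ × (1 GeV in J) = 4.552e32 m/s².
Convert the energy scale: 0.0750 eV = 7.50e-11 GeV.
Result: 7.50e-11 × 4.552e32 = 3.414e22 m/s².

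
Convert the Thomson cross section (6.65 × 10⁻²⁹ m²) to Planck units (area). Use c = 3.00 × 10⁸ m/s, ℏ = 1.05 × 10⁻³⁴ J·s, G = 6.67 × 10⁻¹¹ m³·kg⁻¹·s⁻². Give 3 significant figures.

Planck area: A_P = ℏG/c³ = 2.59 × 10⁻⁷⁰ m².
6.65 × 10⁻²⁹ / 2.59 × 10⁻⁷⁰ = 2.56 × 10⁴¹

2.56 × 10⁴¹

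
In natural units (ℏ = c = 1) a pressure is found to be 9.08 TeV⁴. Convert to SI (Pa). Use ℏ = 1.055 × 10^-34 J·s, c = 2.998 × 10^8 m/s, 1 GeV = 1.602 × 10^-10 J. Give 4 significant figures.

1.890 × 10^50 Pa

Pressure is [E]/[L]³ = [E]⁴/(ℏc)³.
1 GeV⁴ → 1/(ℏc)³ × (1 GeV in J)⁴ = 2.082 × 10^37 Pa.
Convert the energy scale: 9.08 TeV⁴ = 9.08 × 10^12 GeV⁴.
Result: 9.08 × 10^12 × 2.082 × 10^37 = 1.890 × 10^50 Pa.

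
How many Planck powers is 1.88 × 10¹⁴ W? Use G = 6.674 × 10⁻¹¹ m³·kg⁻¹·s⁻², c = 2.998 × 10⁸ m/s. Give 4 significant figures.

5.181 × 10⁻³⁹

Planck power: P_P = c⁵/G = 3.629 × 10⁵² W.
1.88 × 10¹⁴ / 3.629 × 10⁵² = 5.181 × 10⁻³⁹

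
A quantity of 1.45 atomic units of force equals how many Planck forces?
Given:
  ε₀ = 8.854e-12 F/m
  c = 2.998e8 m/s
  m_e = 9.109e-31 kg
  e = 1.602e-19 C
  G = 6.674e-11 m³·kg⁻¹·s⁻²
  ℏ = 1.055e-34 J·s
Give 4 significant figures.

9.847e-52

atomic unit of force: F_au = E_h/a₀ = m_e²e⁶/((4πε₀)³ℏ⁴) = 8.220e-8 N
Planck force: F_P = c⁴/G = 1.210e44 N
1.45 × 8.220e-8 / 1.210e44 = 9.847e-52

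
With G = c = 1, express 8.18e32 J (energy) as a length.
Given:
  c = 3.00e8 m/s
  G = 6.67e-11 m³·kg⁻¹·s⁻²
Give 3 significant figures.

Energy → length via G/c⁴.
8.18e32 J × (G/c⁴) = 6.74e-12 m

6.74e-12 m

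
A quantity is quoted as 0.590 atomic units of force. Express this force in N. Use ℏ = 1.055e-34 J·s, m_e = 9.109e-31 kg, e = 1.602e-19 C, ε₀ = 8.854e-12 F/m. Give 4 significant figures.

4.850e-8 N

One atomic unit of force: F_au = E_h/a₀ = m_e²e⁶/((4πε₀)³ℏ⁴) = 8.220e-8 N.
0.590 × 8.220e-8 N = 4.850e-8 N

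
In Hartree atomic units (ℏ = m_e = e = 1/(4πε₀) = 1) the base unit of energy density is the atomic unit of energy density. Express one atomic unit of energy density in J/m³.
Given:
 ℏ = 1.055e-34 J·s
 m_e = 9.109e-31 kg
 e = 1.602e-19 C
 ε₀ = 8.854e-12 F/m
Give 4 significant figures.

2.929e13 J/m³

u_au = E_h/a₀³ = m_e⁴e¹⁰/((4πε₀)⁵ℏ⁸)
E_h = 4.354e-18 J
a₀ = 5.297e-11 m
E_h/a₀³ = 2.929e13 J/m³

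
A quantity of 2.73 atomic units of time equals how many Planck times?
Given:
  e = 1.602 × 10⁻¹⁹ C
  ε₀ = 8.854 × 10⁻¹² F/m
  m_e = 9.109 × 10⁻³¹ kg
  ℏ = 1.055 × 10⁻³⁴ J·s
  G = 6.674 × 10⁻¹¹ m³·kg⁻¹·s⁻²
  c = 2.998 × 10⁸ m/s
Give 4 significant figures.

1.227 × 10²⁷

atomic unit of time: τ_au = (4πε₀)²ℏ³/(m_e e⁴) = 2.423 × 10⁻¹⁷ s
Planck time: t_P = √(ℏG/c⁵) = 5.392 × 10⁻⁴⁴ s
2.73 × 2.423 × 10⁻¹⁷ / 5.392 × 10⁻⁴⁴ = 1.227 × 10²⁷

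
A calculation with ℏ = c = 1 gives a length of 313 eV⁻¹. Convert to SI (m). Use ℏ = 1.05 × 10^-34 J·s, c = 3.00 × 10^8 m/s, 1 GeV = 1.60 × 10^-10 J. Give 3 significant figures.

6.16 × 10^-5 m

A length is [E]⁻¹ in ℏ=c=1; restore one factor of ℏc.
1 GeV⁻¹ → ℏc × (1 GeV in J)⁻¹ = 1.97 × 10^-16 m.
Convert the energy scale: 313 eV⁻¹ = 3.13 × 10^11 GeV⁻¹.
Result: 3.13 × 10^11 × 1.97 × 10^-16 = 6.16 × 10^-5 m.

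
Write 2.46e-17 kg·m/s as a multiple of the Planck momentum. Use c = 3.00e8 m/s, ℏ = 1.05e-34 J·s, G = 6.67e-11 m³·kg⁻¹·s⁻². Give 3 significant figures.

Planck momentum: p_P = √(ℏc³/G) = 6.52 kg·m/s.
2.46e-17 / 6.52 = 3.77e-18

3.77e-18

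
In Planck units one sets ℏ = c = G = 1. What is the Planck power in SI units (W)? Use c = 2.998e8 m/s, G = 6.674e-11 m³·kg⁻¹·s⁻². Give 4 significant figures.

3.629e52 W

P_P = c⁵/G
  = 2.422e42 / 6.674e-11
  = 3.629e52 W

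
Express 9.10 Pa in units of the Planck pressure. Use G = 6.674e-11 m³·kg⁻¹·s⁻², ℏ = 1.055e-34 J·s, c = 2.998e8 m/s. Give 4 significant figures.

Planck pressure: p_P = c⁷/(ℏG²) = 4.632e113 Pa.
9.10 / 4.632e113 = 1.964e-113

1.964e-113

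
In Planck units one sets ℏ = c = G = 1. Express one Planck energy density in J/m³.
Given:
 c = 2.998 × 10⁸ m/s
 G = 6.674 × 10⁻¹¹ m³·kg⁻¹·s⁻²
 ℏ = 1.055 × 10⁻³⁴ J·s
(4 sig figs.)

u_P = c⁷/(ℏG²)
  = 2.177 × 10⁵⁹ / 4.699 × 10⁻⁵⁵
  = 4.632 × 10¹¹³ J/m³

4.632 × 10¹¹³ J/m³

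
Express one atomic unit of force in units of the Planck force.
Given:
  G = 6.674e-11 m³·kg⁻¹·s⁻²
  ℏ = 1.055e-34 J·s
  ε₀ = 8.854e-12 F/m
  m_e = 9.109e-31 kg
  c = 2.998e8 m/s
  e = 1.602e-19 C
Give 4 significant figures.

atomic unit of force: F_au = E_h/a₀ = m_e²e⁶/((4πε₀)³ℏ⁴) = 8.220e-8 N
Planck force: F_P = c⁴/G = 1.210e44 N
ratio = 8.220e-8 / 1.210e44 = 6.791e-52

6.791e-52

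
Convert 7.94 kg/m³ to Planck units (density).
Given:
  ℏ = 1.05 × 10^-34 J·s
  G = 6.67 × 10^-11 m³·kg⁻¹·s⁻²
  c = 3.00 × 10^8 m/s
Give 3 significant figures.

1.53 × 10^-96

Planck density: ρ_P = c⁵/(ℏG²) = 5.20 × 10^96 kg/m³.
7.94 / 5.20 × 10^96 = 1.53 × 10^-96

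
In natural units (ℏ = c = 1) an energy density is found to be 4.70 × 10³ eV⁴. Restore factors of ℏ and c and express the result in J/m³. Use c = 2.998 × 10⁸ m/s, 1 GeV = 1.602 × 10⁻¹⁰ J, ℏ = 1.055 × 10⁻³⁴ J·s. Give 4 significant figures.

[E]/[L]³ = [E]⁴/(ℏc)³; restore (ℏc)⁻³.
1 GeV⁴ → 1/(ℏc)³ × (1 GeV in J)⁴ = 2.082 × 10³⁷ J/m³.
Convert the energy scale: 4.70 × 10³ eV⁴ = 4.70 × 10⁻³³ GeV⁴.
Result: 4.70 × 10⁻³³ × 2.082 × 10³⁷ = 9.784 × 10⁴ J/m³.

9.784 × 10⁴ J/m³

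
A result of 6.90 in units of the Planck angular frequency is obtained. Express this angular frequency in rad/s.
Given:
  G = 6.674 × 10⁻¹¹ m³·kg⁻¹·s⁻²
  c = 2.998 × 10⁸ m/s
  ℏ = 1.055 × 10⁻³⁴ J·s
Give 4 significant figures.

1.280 × 10⁴⁴ rad/s

One Planck angular frequency: ω_P = √(c⁵/(ℏG)) = 1.855 × 10⁴³ rad/s.
6.90 × 1.855 × 10⁴³ rad/s = 1.280 × 10⁴⁴ rad/s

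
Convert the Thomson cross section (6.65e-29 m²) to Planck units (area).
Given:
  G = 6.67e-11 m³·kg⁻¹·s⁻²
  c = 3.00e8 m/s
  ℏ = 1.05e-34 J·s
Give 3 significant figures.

Planck area: A_P = ℏG/c³ = 2.59e-70 m².
6.65e-29 / 2.59e-70 = 2.56e41

2.56e41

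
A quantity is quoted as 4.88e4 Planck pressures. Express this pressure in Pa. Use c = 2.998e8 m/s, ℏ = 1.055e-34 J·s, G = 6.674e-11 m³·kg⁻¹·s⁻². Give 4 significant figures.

2.261e118 Pa

One Planck pressure: p_P = c⁷/(ℏG²) = 4.632e113 Pa.
4.88e4 × 4.632e113 Pa = 2.261e118 Pa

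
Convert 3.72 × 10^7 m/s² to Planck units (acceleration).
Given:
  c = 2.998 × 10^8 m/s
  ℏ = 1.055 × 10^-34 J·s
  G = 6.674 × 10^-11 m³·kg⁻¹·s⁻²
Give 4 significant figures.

6.690 × 10^-45

Planck acceleration: a_P = √(c⁷/(ℏG)) = 5.560 × 10^51 m/s².
3.72 × 10^7 / 5.560 × 10^51 = 6.690 × 10^-45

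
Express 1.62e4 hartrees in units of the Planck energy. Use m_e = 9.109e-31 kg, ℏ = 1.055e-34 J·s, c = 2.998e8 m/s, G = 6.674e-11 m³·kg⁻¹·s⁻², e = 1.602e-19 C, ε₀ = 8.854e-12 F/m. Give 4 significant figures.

hartree: E_h = m_e e⁴/(4πε₀ℏ)² = 4.354e-18 J
Planck energy: E_P = √(ℏc⁵/G) = 1.957e9 J
1.62e4 × 4.354e-18 / 1.957e9 = 3.605e-23

3.605e-23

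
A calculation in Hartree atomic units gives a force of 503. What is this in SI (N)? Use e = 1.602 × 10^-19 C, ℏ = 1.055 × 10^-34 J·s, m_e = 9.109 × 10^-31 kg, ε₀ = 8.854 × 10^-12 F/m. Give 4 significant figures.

4.135 × 10^-5 N

One atomic unit of force: F_au = E_h/a₀ = m_e²e⁶/((4πε₀)³ℏ⁴) = 8.220 × 10^-8 N.
503 × 8.220 × 10^-8 N = 4.135 × 10^-5 N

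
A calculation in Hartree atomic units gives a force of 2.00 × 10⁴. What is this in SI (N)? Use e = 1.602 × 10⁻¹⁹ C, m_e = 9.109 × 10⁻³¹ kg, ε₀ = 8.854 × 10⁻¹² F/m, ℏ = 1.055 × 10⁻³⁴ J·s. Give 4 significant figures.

1.644 × 10⁻³ N

One atomic unit of force: F_au = E_h/a₀ = m_e²e⁶/((4πε₀)³ℏ⁴) = 8.220 × 10⁻⁸ N.
2.00 × 10⁴ × 8.220 × 10⁻⁸ N = 1.644 × 10⁻³ N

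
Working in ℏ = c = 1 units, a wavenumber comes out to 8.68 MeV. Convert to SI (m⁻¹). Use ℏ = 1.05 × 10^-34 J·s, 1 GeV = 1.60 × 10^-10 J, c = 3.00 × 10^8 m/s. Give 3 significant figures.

Inverse length is [E]/(ℏc).
1 GeV → 1/(ℏc) × (1 GeV in J) = 5.08 × 10^15 m⁻¹.
Convert the energy scale: 8.68 MeV = 8.68 × 10^-3 GeV.
Result: 8.68 × 10^-3 × 5.08 × 10^15 = 4.41 × 10^13 m⁻¹.

4.41 × 10^13 m⁻¹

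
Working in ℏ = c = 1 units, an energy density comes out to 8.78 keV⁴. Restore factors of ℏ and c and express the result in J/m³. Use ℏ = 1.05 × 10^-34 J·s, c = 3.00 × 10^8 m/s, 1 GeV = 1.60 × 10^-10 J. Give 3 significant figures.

[E]/[L]³ = [E]⁴/(ℏc)³; restore (ℏc)⁻³.
1 GeV⁴ → 1/(ℏc)³ × (1 GeV in J)⁴ = 2.10 × 10^37 J/m³.
Convert the energy scale: 8.78 keV⁴ = 8.78 × 10^-24 GeV⁴.
Result: 8.78 × 10^-24 × 2.10 × 10^37 = 1.84 × 10^14 J/m³.

1.84 × 10^14 J/m³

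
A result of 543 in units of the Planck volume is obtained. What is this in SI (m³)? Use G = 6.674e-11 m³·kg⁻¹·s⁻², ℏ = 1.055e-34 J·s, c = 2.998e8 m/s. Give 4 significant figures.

2.294e-102 m³

One Planck volume: V_P = (ℏG/c³)^(3/2) = 4.224e-105 m³.
543 × 4.224e-105 m³ = 2.294e-102 m³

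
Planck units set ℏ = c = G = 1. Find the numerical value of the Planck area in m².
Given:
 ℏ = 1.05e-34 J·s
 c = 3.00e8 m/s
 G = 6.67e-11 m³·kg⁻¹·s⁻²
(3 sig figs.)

The unique combination of the constants set to 1 with dimensions of area is A_P = ℏG/c³.
  = 7.00e-45 / 2.70e25
  = 2.59e-70 m²

2.59e-70 m²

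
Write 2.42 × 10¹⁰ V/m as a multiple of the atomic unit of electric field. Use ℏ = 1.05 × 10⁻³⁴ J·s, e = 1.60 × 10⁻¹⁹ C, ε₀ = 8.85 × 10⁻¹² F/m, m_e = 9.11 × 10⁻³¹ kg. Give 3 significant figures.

0.0465

atomic unit of electric field: E_au = E_h/(e a₀) = m_e²e⁵/((4πε₀)³ℏ⁴) = 5.20 × 10¹¹ V/m.
2.42 × 10¹⁰ / 5.20 × 10¹¹ = 0.0465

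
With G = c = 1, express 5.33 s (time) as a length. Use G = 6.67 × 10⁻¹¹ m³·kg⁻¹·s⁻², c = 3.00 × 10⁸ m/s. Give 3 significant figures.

Time → length via c.
5.33 s × (c) = 1.60 × 10⁹ m

1.60 × 10⁹ m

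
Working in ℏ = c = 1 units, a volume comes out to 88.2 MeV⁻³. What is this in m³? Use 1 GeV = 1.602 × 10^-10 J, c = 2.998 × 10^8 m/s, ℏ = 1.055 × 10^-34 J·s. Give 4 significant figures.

Volume is [L]³ = [E]⁻³·(ℏc)³.
1 GeV⁻³ → (ℏc)³ × (1 GeV in J)⁻³ = 7.696 × 10^-48 m³.
Convert the energy scale: 88.2 MeV⁻³ = 8.82 × 10^10 GeV⁻³.
Result: 8.82 × 10^10 × 7.696 × 10^-48 = 6.788 × 10^-37 m³.

6.788 × 10^-37 m³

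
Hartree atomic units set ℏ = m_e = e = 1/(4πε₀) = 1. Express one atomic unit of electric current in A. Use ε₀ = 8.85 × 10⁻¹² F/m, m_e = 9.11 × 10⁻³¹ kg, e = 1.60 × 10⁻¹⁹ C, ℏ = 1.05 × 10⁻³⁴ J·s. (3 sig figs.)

Dimensional analysis gives I_au = e E_h/ℏ = m_e e⁵/((4πε₀)²ℏ³).
E_h = 4.38 × 10⁻¹⁸ J
e·E_h/ℏ = 6.67 × 10⁻³ A

6.67 × 10⁻³ A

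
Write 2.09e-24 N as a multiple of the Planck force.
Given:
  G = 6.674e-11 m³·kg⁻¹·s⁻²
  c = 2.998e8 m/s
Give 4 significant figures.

1.727e-68

Planck force: F_P = c⁴/G = 1.210e44 N.
2.09e-24 / 1.210e44 = 1.727e-68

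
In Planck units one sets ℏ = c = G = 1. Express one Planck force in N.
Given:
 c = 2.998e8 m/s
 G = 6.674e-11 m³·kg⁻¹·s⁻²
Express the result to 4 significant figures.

F_P = c⁴/G
  = 8.078e33 / 6.674e-11
  = 1.210e44 N

1.210e44 N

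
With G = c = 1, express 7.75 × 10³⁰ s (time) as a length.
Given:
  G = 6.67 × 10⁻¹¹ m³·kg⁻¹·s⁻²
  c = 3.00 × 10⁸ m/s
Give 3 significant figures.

2.33 × 10³⁹ m

Time → length via c.
7.75 × 10³⁰ s × (c) = 2.33 × 10³⁹ m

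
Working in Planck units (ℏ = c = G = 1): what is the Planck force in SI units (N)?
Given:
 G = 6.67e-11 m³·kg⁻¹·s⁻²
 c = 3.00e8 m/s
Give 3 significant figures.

1.21e44 N

From ℏ = c = G = 1 the force scale is F_P = c⁴/G.
  = 8.10e33 / 6.67e-11
  = 1.21e44 N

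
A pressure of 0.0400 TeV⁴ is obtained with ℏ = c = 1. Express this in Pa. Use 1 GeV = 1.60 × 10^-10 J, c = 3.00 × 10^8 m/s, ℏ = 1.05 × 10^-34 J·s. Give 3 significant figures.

Pressure is [E]/[L]³ = [E]⁴/(ℏc)³.
1 GeV⁴ → 1/(ℏc)³ × (1 GeV in J)⁴ = 2.10 × 10^37 Pa.
Convert the energy scale: 0.0400 TeV⁴ = 4.00 × 10^10 GeV⁴.
Result: 4.00 × 10^10 × 2.10 × 10^37 = 8.39 × 10^47 Pa.

8.39 × 10^47 Pa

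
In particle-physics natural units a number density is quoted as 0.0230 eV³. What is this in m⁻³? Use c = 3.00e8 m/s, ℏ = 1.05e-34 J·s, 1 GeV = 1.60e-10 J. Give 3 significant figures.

Number density is [L]⁻³ = [E]³/(ℏc)³.
1 GeV³ → 1/(ℏc)³ × (1 GeV in J)³ = 1.31e47 m⁻³.
Convert the energy scale: 0.0230 eV³ = 2.30e-29 GeV³.
Result: 2.30e-29 × 1.31e47 = 3.01e18 m⁻³.

3.01e18 m⁻³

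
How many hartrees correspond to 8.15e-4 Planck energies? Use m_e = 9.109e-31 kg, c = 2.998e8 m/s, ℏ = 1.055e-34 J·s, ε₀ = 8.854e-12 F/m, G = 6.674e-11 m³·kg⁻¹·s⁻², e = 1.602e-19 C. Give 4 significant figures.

Planck energy: E_P = √(ℏc⁵/G) = 1.957e9 J
hartree: E_h = m_e e⁴/(4πε₀ℏ)² = 4.354e-18 J
8.15e-4 × 1.957e9 / 4.354e-18 = 3.662e23

3.662e23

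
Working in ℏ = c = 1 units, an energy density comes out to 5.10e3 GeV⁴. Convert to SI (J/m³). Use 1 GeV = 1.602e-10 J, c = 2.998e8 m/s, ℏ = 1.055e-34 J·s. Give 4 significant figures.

1.062e41 J/m³

[E]/[L]³ = [E]⁴/(ℏc)³; restore (ℏc)⁻³.
1 GeV⁴ → 1/(ℏc)³ × (1 GeV in J)⁴ = 2.082e37 J/m³.
Result: 5.10e3 × 2.082e37 = 1.062e41 J/m³.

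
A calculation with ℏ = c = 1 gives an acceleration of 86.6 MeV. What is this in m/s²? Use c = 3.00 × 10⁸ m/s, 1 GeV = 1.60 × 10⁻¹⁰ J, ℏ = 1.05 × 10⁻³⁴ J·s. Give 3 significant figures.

Acceleration is [L]/[T]² = c·[E]/ℏ.
1 GeV → c/ℏ × (1 GeV in J) = 4.57 × 10³² m/s².
Convert the energy scale: 86.6 MeV = 0.0866 GeV.
Result: 0.0866 × 4.57 × 10³² = 3.96 × 10³¹ m/s².

3.96 × 10³¹ m/s²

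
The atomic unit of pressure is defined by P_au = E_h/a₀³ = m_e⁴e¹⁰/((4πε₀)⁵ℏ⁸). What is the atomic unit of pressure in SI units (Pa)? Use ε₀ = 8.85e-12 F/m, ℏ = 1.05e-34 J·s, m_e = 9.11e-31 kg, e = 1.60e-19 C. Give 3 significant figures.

3.01e13 Pa

P_au = E_h/a₀³ = m_e⁴e¹⁰/((4πε₀)⁵ℏ⁸)
E_h = 4.38e-18 J
a₀ = 5.26e-11 m
E_h/a₀³ = 3.01e13 Pa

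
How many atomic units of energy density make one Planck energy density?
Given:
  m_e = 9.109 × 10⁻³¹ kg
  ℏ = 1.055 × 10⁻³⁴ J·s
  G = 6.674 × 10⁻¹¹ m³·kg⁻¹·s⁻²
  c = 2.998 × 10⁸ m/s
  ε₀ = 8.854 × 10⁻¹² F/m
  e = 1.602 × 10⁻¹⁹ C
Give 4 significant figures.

1.581 × 10¹⁰⁰

Planck energy density: u_P = c⁷/(ℏG²) = 4.632 × 10¹¹³ J/m³
atomic unit of energy density: u_au = E_h/a₀³ = m_e⁴e¹⁰/((4πε₀)⁵ℏ⁸) = 2.929 × 10¹³ J/m³
ratio = 4.632 × 10¹¹³ / 2.929 × 10¹³ = 1.581 × 10¹⁰⁰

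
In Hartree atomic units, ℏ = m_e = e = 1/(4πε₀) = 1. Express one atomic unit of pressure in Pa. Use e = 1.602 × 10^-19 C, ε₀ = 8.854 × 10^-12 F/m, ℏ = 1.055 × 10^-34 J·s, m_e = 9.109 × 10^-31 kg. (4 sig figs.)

The unique combination of the constants set to 1 with dimensions of pressure is P_au = E_h/a₀³ = m_e⁴e¹⁰/((4πε₀)⁵ℏ⁸).
E_h = 4.354 × 10^-18 J
a₀ = 5.297 × 10^-11 m
E_h/a₀³ = 2.929 × 10^13 Pa

2.929 × 10^13 Pa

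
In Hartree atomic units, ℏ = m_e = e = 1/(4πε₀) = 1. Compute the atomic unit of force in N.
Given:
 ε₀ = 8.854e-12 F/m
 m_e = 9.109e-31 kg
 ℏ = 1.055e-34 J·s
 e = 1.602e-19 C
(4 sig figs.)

8.220e-8 N

Dimensional analysis gives F_au = E_h/a₀ = m_e²e⁶/((4πε₀)³ℏ⁴).
E_h = 4.354e-18 J
a₀ = 5.297e-11 m
E_h/a₀ = 8.220e-8 N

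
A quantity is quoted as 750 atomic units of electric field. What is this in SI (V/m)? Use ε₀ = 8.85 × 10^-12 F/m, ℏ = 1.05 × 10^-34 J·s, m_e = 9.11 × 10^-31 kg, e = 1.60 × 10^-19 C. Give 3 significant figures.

One atomic unit of electric field: E_au = E_h/(e a₀) = m_e²e⁵/((4πε₀)³ℏ⁴) = 5.20 × 10^11 V/m.
750 × 5.20 × 10^11 V/m = 3.90 × 10^14 V/m

3.90 × 10^14 V/m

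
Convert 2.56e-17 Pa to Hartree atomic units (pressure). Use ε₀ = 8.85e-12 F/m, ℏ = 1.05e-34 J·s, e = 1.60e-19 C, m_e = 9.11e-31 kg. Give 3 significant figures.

atomic unit of pressure: P_au = E_h/a₀³ = m_e⁴e¹⁰/((4πε₀)⁵ℏ⁸) = 3.01e13 Pa.
2.56e-17 / 3.01e13 = 8.50e-31

8.50e-31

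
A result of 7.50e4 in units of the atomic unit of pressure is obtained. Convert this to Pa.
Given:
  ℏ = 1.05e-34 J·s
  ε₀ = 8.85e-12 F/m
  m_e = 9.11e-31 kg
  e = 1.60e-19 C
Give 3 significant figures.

One atomic unit of pressure: P_au = E_h/a₀³ = m_e⁴e¹⁰/((4πε₀)⁵ℏ⁸) = 3.01e13 Pa.
7.50e4 × 3.01e13 Pa = 2.26e18 Pa

2.26e18 Pa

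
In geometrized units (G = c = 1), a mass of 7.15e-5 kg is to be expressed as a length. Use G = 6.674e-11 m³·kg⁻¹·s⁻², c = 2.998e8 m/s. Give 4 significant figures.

In G = c = 1 units mass has dimensions of length; the conversion factor is G/c².
7.15e-5 kg × (G/c²) = 5.309e-32 m

5.309e-32 m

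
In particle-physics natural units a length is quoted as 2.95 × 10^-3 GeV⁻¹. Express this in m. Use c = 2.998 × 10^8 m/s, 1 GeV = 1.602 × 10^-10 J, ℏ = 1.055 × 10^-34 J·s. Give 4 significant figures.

A length is [E]⁻¹ in ℏ=c=1; restore one factor of ℏc.
1 GeV⁻¹ → ℏc × (1 GeV in J)⁻¹ = 1.974 × 10^-16 m.
Result: 2.95 × 10^-3 × 1.974 × 10^-16 = 5.824 × 10^-19 m.

5.824 × 10^-19 m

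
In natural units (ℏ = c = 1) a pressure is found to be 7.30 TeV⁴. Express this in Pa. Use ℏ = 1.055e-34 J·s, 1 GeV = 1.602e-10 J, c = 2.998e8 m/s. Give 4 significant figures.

1.520e50 Pa

Pressure is [E]/[L]³ = [E]⁴/(ℏc)³.
1 GeV⁴ → 1/(ℏc)³ × (1 GeV in J)⁴ = 2.082e37 Pa.
Convert the energy scale: 7.30 TeV⁴ = 7.30e12 GeV⁴.
Result: 7.30e12 × 2.082e37 = 1.520e50 Pa.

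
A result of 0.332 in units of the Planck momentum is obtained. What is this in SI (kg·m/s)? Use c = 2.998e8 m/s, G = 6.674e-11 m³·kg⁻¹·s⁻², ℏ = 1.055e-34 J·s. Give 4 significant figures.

One Planck momentum: p_P = √(ℏc³/G) = 6.527 kg·m/s.
0.332 × 6.527 kg·m/s = 2.167 kg·m/s

2.167 kg·m/s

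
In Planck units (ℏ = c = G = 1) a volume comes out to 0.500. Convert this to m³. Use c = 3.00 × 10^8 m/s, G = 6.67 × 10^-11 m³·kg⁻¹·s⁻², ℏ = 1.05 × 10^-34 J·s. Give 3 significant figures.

One Planck volume: V_P = (ℏG/c³)^(3/2) = 4.18 × 10^-105 m³.
0.500 × 4.18 × 10^-105 m³ = 2.09 × 10^-105 m³

2.09 × 10^-105 m³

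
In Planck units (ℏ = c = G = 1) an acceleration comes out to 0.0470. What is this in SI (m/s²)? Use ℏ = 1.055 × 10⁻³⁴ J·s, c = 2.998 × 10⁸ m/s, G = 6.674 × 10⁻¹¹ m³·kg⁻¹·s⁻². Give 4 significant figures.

2.613 × 10⁵⁰ m/s²

One Planck acceleration: a_P = √(c⁷/(ℏG)) = 5.560 × 10⁵¹ m/s².
0.0470 × 5.560 × 10⁵¹ m/s² = 2.613 × 10⁵⁰ m/s²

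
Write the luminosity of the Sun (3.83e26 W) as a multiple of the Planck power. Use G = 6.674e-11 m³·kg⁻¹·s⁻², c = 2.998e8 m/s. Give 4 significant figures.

Planck power: P_P = c⁵/G = 3.629e52 W.
3.83e26 / 3.629e52 = 1.055e-26

1.055e-26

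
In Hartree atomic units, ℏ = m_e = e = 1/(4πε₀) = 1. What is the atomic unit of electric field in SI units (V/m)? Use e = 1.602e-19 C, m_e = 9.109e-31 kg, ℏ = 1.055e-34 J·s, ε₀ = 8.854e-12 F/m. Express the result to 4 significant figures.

5.131e11 V/m

The unique combination of the constants set to 1 with dimensions of electric field is E_au = E_h/(e a₀) = m_e²e⁵/((4πε₀)³ℏ⁴).
E_h = 4.354e-18 J
a₀ = 5.297e-11 m
E_h/(e·a₀) = 5.131e11 V/m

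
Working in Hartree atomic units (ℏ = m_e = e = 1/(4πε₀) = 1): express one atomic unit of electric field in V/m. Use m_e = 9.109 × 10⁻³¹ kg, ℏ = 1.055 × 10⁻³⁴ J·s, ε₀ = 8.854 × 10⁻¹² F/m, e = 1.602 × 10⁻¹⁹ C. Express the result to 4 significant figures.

From ℏ = m_e = e = 1/(4πε₀) = 1 the electric field scale is E_au = E_h/(e a₀) = m_e²e⁵/((4πε₀)³ℏ⁴).
E_h = 4.354 × 10⁻¹⁸ J
a₀ = 5.297 × 10⁻¹¹ m
E_h/(e·a₀) = 5.131 × 10¹¹ V/m

5.131 × 10¹¹ V/m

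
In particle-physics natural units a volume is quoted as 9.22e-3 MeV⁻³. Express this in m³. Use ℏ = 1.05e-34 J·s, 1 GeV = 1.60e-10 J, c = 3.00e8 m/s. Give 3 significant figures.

7.04e-41 m³

Volume is [L]³ = [E]⁻³·(ℏc)³.
1 GeV⁻³ → (ℏc)³ × (1 GeV in J)⁻³ = 7.63e-48 m³.
Convert the energy scale: 9.22e-3 MeV⁻³ = 9.22e6 GeV⁻³.
Result: 9.22e6 × 7.63e-48 = 7.04e-41 m³.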